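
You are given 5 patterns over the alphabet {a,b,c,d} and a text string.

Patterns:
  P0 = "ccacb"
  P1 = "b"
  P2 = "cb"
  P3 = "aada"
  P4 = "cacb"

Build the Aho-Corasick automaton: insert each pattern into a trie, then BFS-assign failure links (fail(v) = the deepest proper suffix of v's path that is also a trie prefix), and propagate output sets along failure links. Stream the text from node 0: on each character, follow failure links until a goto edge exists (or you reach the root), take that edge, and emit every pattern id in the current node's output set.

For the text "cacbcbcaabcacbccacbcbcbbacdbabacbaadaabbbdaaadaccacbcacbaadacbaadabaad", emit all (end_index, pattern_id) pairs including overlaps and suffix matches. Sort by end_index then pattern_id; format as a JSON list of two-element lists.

Build:
Trie (insert patterns):
  n0 'ε': a→8 b→6 c→1
  n1 'c': a→12 b→7 c→2
  n2 'cc': a→3
  n3 'cca': c→4
  n4 'ccac': b→5
  n5 'ccacb': ·  [P0 ends]
  n6 'b': ·  [P1 ends]
  n7 'cb': ·  [P2 ends]
  n8 'a': a→9
  n9 'aa': d→10
  n10 'aad': a→11
  n11 'aada': ·  [P3 ends]
  n12 'ca': c→13
  n13 'cac': b→14
  n14 'cacb': ·  [P4 ends]

Failure links (BFS by depth):
  n1('c'): parent n0 fail=0; on 'c' 0 → fail=0;  out ∅∪∅=∅
  n6('b'): parent n0 fail=0; on 'b' 0 → fail=0;  out {1}∪∅={1}
  n8('a'): parent n0 fail=0; on 'a' 0 → fail=0;  out ∅∪∅=∅
  n2('cc'): parent n1 fail=0; on 'c' 0 → fail=1;  out ∅∪∅=∅
  n7('cb'): parent n1 fail=0; on 'b' 0 → fail=6;  out {2}∪{1}={1,2}
  n9('aa'): parent n8 fail=0; on 'a' 0 → fail=8;  out ∅∪∅=∅
  n12('ca'): parent n1 fail=0; on 'a' 0 → fail=8;  out ∅∪∅=∅
  n3('cca'): parent n2 fail=1; on 'a' 1 → fail=12;  out ∅∪∅=∅
  n10('aad'): parent n9 fail=8; on 'd' 8→0 → fail=0;  out ∅∪∅=∅
  n13('cac'): parent n12 fail=8; on 'c' 8→0 → fail=1;  out ∅∪∅=∅
  n4('ccac'): parent n3 fail=12; on 'c' 12 → fail=13;  out ∅∪∅=∅
  n11('aada'): parent n10 fail=0; on 'a' 0 → fail=8;  out {3}∪∅={3}
  n14('cacb'): parent n13 fail=1; on 'b' 1 → fail=7;  out {4}∪{1,2}={1,2,4}
  n5('ccacb'): parent n4 fail=13; on 'b' 13 → fail=14;  out {0}∪{1,2,4}={0,1,2,4}

Text stream:
[0] read 'c'  n0⇒n1
[1] read 'a'  n1⇒n12
[2] read 'c'  n12⇒n13
[3] read 'b'  n13⇒n14  emit P1@[3:3],P2@[2:3],P4@[0:3]
[4] read 'c'  n14⇒n1 (via fail)
[5] read 'b'  n1⇒n7  emit P1@[5:5],P2@[4:5]
[6] read 'c'  n7⇒n1 (via fail)
[7] read 'a'  n1⇒n12
[8] read 'a'  n12⇒n9 (via fail)
[9] read 'b'  n9⇒n6 (via fail)  emit P1@[9:9]
[10] read 'c'  n6⇒n1 (via fail)
[11] read 'a'  n1⇒n12
[12] read 'c'  n12⇒n13
[13] read 'b'  n13⇒n14  emit P1@[13:13],P2@[12:13],P4@[10:13]
[14] read 'c'  n14⇒n1 (via fail)
[15] read 'c'  n1⇒n2
[16] read 'a'  n2⇒n3
[17] read 'c'  n3⇒n4
[18] read 'b'  n4⇒n5  emit P0@[14:18],P1@[18:18],P2@[17:18],P4@[15:18]
[19] read 'c'  n5⇒n1 (via fail)
[20] read 'b'  n1⇒n7  emit P1@[20:20],P2@[19:20]
[21] read 'c'  n7⇒n1 (via fail)
[22] read 'b'  n1⇒n7  emit P1@[22:22],P2@[21:22]
[23] read 'b'  n7⇒n6 (via fail)  emit P1@[23:23]
[24] read 'a'  n6⇒n8 (via fail)
[25] read 'c'  n8⇒n1 (via fail)
[26] read 'd'  n1⇒n0 (via fail)
[27] read 'b'  n0⇒n6  emit P1@[27:27]
[28] read 'a'  n6⇒n8 (via fail)
[29] read 'b'  n8⇒n6 (via fail)  emit P1@[29:29]
[30] read 'a'  n6⇒n8 (via fail)
[31] read 'c'  n8⇒n1 (via fail)
[32] read 'b'  n1⇒n7  emit P1@[32:32],P2@[31:32]
[33] read 'a'  n7⇒n8 (via fail)
[34] read 'a'  n8⇒n9
[35] read 'd'  n9⇒n10
[36] read 'a'  n10⇒n11  emit P3@[33:36]
[37] read 'a'  n11⇒n9 (via fail)
[38] read 'b'  n9⇒n6 (via fail)  emit P1@[38:38]
[39] read 'b'  n6⇒n6 (via fail)  emit P1@[39:39]
[40] read 'b'  n6⇒n6 (via fail)  emit P1@[40:40]
[41] read 'd'  n6⇒n0 (via fail)
[42] read 'a'  n0⇒n8
[43] read 'a'  n8⇒n9
[44] read 'a'  n9⇒n9 (via fail)
[45] read 'd'  n9⇒n10
[46] read 'a'  n10⇒n11  emit P3@[43:46]
[47] read 'c'  n11⇒n1 (via fail)
[48] read 'c'  n1⇒n2
[49] read 'a'  n2⇒n3
[50] read 'c'  n3⇒n4
[51] read 'b'  n4⇒n5  emit P0@[47:51],P1@[51:51],P2@[50:51],P4@[48:51]
[52] read 'c'  n5⇒n1 (via fail)
[53] read 'a'  n1⇒n12
[54] read 'c'  n12⇒n13
[55] read 'b'  n13⇒n14  emit P1@[55:55],P2@[54:55],P4@[52:55]
[56] read 'a'  n14⇒n8 (via fail)
[57] read 'a'  n8⇒n9
[58] read 'd'  n9⇒n10
[59] read 'a'  n10⇒n11  emit P3@[56:59]
[60] read 'c'  n11⇒n1 (via fail)
[61] read 'b'  n1⇒n7  emit P1@[61:61],P2@[60:61]
[62] read 'a'  n7⇒n8 (via fail)
[63] read 'a'  n8⇒n9
[64] read 'd'  n9⇒n10
[65] read 'a'  n10⇒n11  emit P3@[62:65]
[66] read 'b'  n11⇒n6 (via fail)  emit P1@[66:66]
[67] read 'a'  n6⇒n8 (via fail)
[68] read 'a'  n8⇒n9
[69] read 'd'  n9⇒n10

All matches (sorted): [[3,1],[3,2],[3,4],[5,1],[5,2],[9,1],[13,1],[13,2],[13,4],[18,0],[18,1],[18,2],[18,4],[20,1],[20,2],[22,1],[22,2],[23,1],[27,1],[29,1],[32,1],[32,2],[36,3],[38,1],[39,1],[40,1],[46,3],[51,0],[51,1],[51,2],[51,4],[55,1],[55,2],[55,4],[59,3],[61,1],[61,2],[65,3],[66,1]]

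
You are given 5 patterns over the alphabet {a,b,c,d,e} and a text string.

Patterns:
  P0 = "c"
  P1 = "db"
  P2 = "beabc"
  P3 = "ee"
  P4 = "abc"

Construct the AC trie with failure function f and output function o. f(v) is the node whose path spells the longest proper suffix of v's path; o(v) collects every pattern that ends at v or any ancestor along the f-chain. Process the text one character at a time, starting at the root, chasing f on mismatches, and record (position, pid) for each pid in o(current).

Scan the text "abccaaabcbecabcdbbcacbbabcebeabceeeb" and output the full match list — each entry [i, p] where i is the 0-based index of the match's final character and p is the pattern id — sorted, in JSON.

Build automaton:
Trie nodes:
  n0 'ε': a→11 b→4 c→1 d→2 e→9
  n1 'c': ·  [P0 ends]
  n2 'd': b→3
  n3 'db': ·  [P1 ends]
  n4 'b': e→5
  n5 'be': a→6
  n6 'bea': b→7
  n7 'beab': c→8
  n8 'beabc': ·  [P2 ends]
  n9 'e': e→10
  n10 'ee': ·  [P3 ends]
  n11 'a': b→12
  n12 'ab': c→13
  n13 'abc': ·  [P4 ends]

BFS fail/out derivation:
  fail(1) 'c': from fail(0)=0 chase 'c': 0 ⇒ 0;  out={0}∪out(0)={0}
  fail(2) 'd': from fail(0)=0 chase 'd': 0 ⇒ 0;  out=∅∪out(0)=∅
  fail(4) 'b': from fail(0)=0 chase 'b': 0 ⇒ 0;  out=∅∪out(0)=∅
  fail(9) 'e': from fail(0)=0 chase 'e': 0 ⇒ 0;  out=∅∪out(0)=∅
  fail(11) 'a': from fail(0)=0 chase 'a': 0 ⇒ 0;  out=∅∪out(0)=∅
  fail(3) 'db': from fail(2)=0 chase 'b': 0 ⇒ 4;  out={1}∪out(4)={1}
  fail(5) 'be': from fail(4)=0 chase 'e': 0 ⇒ 9;  out=∅∪out(9)=∅
  fail(10) 'ee': from fail(9)=0 chase 'e': 0 ⇒ 9;  out={3}∪out(9)={3}
  fail(12) 'ab': from fail(11)=0 chase 'b': 0 ⇒ 4;  out=∅∪out(4)=∅
  fail(6) 'bea': from fail(5)=9 chase 'a': 9→0 ⇒ 11;  out=∅∪out(11)=∅
  fail(13) 'abc': from fail(12)=4 chase 'c': 4→0 ⇒ 1;  out={4}∪out(1)={0,4}
  fail(7) 'beab': from fail(6)=11 chase 'b': 11 ⇒ 12;  out=∅∪out(12)=∅
  fail(8) 'beabc': from fail(7)=12 chase 'c': 12 ⇒ 13;  out={2}∪out(13)={0,2,4}

Run:
[0] read 'a'  n0⇒n11
[1] read 'b'  n11⇒n12
[2] read 'c'  n12⇒n13  → match P0@[2:2],P4@[0:2]
[3] read 'c'  n13⇒n1 ·f  → match P0@[3:3]
[4] read 'a'  n1⇒n11 ·f
[5] read 'a'  n11⇒n11 ·f
[6] read 'a'  n11⇒n11 ·f
[7] read 'b'  n11⇒n12
[8] read 'c'  n12⇒n13  → match P0@[8:8],P4@[6:8]
[9] read 'b'  n13⇒n4 ·f
[10] read 'e'  n4⇒n5
[11] read 'c'  n5⇒n1 ·f  → match P0@[11:11]
[12] read 'a'  n1⇒n11 ·f
[13] read 'b'  n11⇒n12
[14] read 'c'  n12⇒n13  → match P0@[14:14],P4@[12:14]
[15] read 'd'  n13⇒n2 ·f
[16] read 'b'  n2⇒n3  → match P1@[15:16]
[17] read 'b'  n3⇒n4 ·f
[18] read 'c'  n4⇒n1 ·f  → match P0@[18:18]
[19] read 'a'  n1⇒n11 ·f
[20] read 'c'  n11⇒n1 ·f  → match P0@[20:20]
[21] read 'b'  n1⇒n4 ·f
[22] read 'b'  n4⇒n4 ·f
[23] read 'a'  n4⇒n11 ·f
[24] read 'b'  n11⇒n12
[25] read 'c'  n12⇒n13  → match P0@[25:25],P4@[23:25]
[26] read 'e'  n13⇒n9 ·f
[27] read 'b'  n9⇒n4 ·f
[28] read 'e'  n4⇒n5
[29] read 'a'  n5⇒n6
[30] read 'b'  n6⇒n7
[31] read 'c'  n7⇒n8  → match P0@[31:31],P2@[27:31],P4@[29:31]
[32] read 'e'  n8⇒n9 ·f
[33] read 'e'  n9⇒n10  → match P3@[32:33]
[34] read 'e'  n10⇒n10 ·f  → match P3@[33:34]
[35] read 'b'  n10⇒n4 ·f

All matches (sorted): [[2,0],[2,4],[3,0],[8,0],[8,4],[11,0],[14,0],[14,4],[16,1],[18,0],[20,0],[25,0],[25,4],[31,0],[31,2],[31,4],[33,3],[34,3]]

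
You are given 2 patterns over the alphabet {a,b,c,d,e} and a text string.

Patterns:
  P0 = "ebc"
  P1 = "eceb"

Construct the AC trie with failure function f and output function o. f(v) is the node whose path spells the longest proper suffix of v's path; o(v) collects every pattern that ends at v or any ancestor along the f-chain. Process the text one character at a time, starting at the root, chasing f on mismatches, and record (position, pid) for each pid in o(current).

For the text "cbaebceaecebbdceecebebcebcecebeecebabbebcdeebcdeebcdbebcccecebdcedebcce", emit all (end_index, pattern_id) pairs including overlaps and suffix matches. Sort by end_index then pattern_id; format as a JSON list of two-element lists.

Build automaton:
Trie nodes:
  n0 'ε': e→1
  n1 'e': b→2 c→4
  n2 'eb': c→3
  n3 'ebc': ·  [P0 ends]
  n4 'ec': e→5
  n5 'ece': b→6
  n6 'eceb': ·  [P1 ends]

BFS fail/out derivation:
  n1('e'): parent n0 fail=0; on 'e' 0 → fail=0;  out ∅∪∅=∅
  n2('eb'): parent n1 fail=0; on 'b' 0 → fail=0;  out ∅∪∅=∅
  n4('ec'): parent n1 fail=0; on 'c' 0 → fail=0;  out ∅∪∅=∅
  n3('ebc'): parent n2 fail=0; on 'c' 0 → fail=0;  out {0}∪∅={0}
  n5('ece'): parent n4 fail=0; on 'e' 0 → fail=1;  out ∅∪∅=∅
  n6('eceb'): parent n5 fail=1; on 'b' 1 → fail=2;  out {1}∪∅={1}

Scan:
[0] read 'c'  n0⇒n0
[1] read 'b'  n0⇒n0
[2] read 'a'  n0⇒n0
[3] read 'e'  n0⇒n1
[4] read 'b'  n1⇒n2
[5] read 'c'  n2⇒n3  emit P0@[3:5]
[6] read 'e'  n3⇒n1 (fail-walked)
[7] read 'a'  n1⇒n0 (fail-walked)
[8] read 'e'  n0⇒n1
[9] read 'c'  n1⇒n4
[10] read 'e'  n4⇒n5
[11] read 'b'  n5⇒n6  emit P1@[8:11]
[12] read 'b'  n6⇒n0 (fail-walked)
[13] read 'd'  n0⇒n0
[14] read 'c'  n0⇒n0
[15] read 'e'  n0⇒n1
[16] read 'e'  n1⇒n1 (fail-walked)
[17] read 'c'  n1⇒n4
[18] read 'e'  n4⇒n5
[19] read 'b'  n5⇒n6  emit P1@[16:19]
[20] read 'e'  n6⇒n1 (fail-walked)
[21] read 'b'  n1⇒n2
[22] read 'c'  n2⇒n3  emit P0@[20:22]
[23] read 'e'  n3⇒n1 (fail-walked)
[24] read 'b'  n1⇒n2
[25] read 'c'  n2⇒n3  emit P0@[23:25]
[26] read 'e'  n3⇒n1 (fail-walked)
[27] read 'c'  n1⇒n4
[28] read 'e'  n4⇒n5
[29] read 'b'  n5⇒n6  emit P1@[26:29]
[30] read 'e'  n6⇒n1 (fail-walked)
[31] read 'e'  n1⇒n1 (fail-walked)
[32] read 'c'  n1⇒n4
[33] read 'e'  n4⇒n5
[34] read 'b'  n5⇒n6  emit P1@[31:34]
[35] read 'a'  n6⇒n0 (fail-walked)
[36] read 'b'  n0⇒n0
[37] read 'b'  n0⇒n0
[38] read 'e'  n0⇒n1
[39] read 'b'  n1⇒n2
[40] read 'c'  n2⇒n3  emit P0@[38:40]
[41] read 'd'  n3⇒n0 (fail-walked)
[42] read 'e'  n0⇒n1
[43] read 'e'  n1⇒n1 (fail-walked)
[44] read 'b'  n1⇒n2
[45] read 'c'  n2⇒n3  emit P0@[43:45]
[46] read 'd'  n3⇒n0 (fail-walked)
[47] read 'e'  n0⇒n1
[48] read 'e'  n1⇒n1 (fail-walked)
[49] read 'b'  n1⇒n2
[50] read 'c'  n2⇒n3  emit P0@[48:50]
[51] read 'd'  n3⇒n0 (fail-walked)
[52] read 'b'  n0⇒n0
[53] read 'e'  n0⇒n1
[54] read 'b'  n1⇒n2
[55] read 'c'  n2⇒n3  emit P0@[53:55]
[56] read 'c'  n3⇒n0 (fail-walked)
[57] read 'c'  n0⇒n0
[58] read 'e'  n0⇒n1
[59] read 'c'  n1⇒n4
[60] read 'e'  n4⇒n5
[61] read 'b'  n5⇒n6  emit P1@[58:61]
[62] read 'd'  n6⇒n0 (fail-walked)
[63] read 'c'  n0⇒n0
[64] read 'e'  n0⇒n1
[65] read 'd'  n1⇒n0 (fail-walked)
[66] read 'e'  n0⇒n1
[67] read 'b'  n1⇒n2
[68] read 'c'  n2⇒n3  emit P0@[66:68]
[69] read 'c'  n3⇒n0 (fail-walked)
[70] read 'e'  n0⇒n1

Matches: [[5,0],[11,1],[19,1],[22,0],[25,0],[29,1],[34,1],[40,0],[45,0],[50,0],[55,0],[61,1],[68,0]]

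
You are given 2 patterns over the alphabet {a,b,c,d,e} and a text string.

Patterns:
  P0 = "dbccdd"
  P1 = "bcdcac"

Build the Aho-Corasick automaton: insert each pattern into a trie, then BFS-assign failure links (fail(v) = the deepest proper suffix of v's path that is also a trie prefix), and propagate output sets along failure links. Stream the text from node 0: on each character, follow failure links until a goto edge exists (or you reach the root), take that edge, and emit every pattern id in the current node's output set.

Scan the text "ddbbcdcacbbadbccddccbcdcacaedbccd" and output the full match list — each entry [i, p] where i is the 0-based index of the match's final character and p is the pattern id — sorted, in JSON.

Construct AC machine:
Trie nodes:
  0='ε' goto b→7 d→1
  1='d' goto b→2
  2='db' goto c→3
  3='dbc' goto c→4
  4='dbcc' goto d→5
  5='dbccd' goto d→6
  6='dbccdd' goto ·  ←P0
  7='b' goto c→8
  8='bc' goto d→9
  9='bcd' goto c→10
  10='bcdc' goto a→11
  11='bcdca' goto c→12
  12='bcdcac' goto ·  ←P1

BFS fail/out derivation:
  n1('d'): parent n0 fail=0; on 'd' 0 → fail=0;  out ∅∪∅=∅
  n7('b'): parent n0 fail=0; on 'b' 0 → fail=0;  out ∅∪∅=∅
  n2('db'): parent n1 fail=0; on 'b' 0 → fail=7;  out ∅∪∅=∅
  n8('bc'): parent n7 fail=0; on 'c' 0 → fail=0;  out ∅∪∅=∅
  n3('dbc'): parent n2 fail=7; on 'c' 7 → fail=8;  out ∅∪∅=∅
  n9('bcd'): parent n8 fail=0; on 'd' 0 → fail=1;  out ∅∪∅=∅
  n4('dbcc'): parent n3 fail=8; on 'c' 8→0 → fail=0;  out ∅∪∅=∅
  n10('bcdc'): parent n9 fail=1; on 'c' 1→0 → fail=0;  out ∅∪∅=∅
  n5('dbccd'): parent n4 fail=0; on 'd' 0 → fail=1;  out ∅∪∅=∅
  n11('bcdca'): parent n10 fail=0; on 'a' 0 → fail=0;  out ∅∪∅=∅
  n6('dbccdd'): parent n5 fail=1; on 'd' 1→0 → fail=1;  out {0}∪∅={0}
  n12('bcdcac'): parent n11 fail=0; on 'c' 0 → fail=0;  out {1}∪∅={1}

Scan:
i=0 'd': node 0→1
i=1 'd': node 1→1 ·f
i=2 'b': node 1→2
i=3 'b': node 2→7 ·f
i=4 'c': node 7→8
i=5 'd': node 8→9
i=6 'c': node 9→10
i=7 'a': node 10→11
i=8 'c': node 11→12  ** P1@[3:8]
i=9 'b': node 12→7 ·f
i=10 'b': node 7→7 ·f
i=11 'a': node 7→0 ·f
i=12 'd': node 0→1
i=13 'b': node 1→2
i=14 'c': node 2→3
i=15 'c': node 3→4
i=16 'd': node 4→5
i=17 'd': node 5→6  ** P0@[12:17]
i=18 'c': node 6→0 ·f
i=19 'c': node 0→0
i=20 'b': node 0→7
i=21 'c': node 7→8
i=22 'd': node 8→9
i=23 'c': node 9→10
i=24 'a': node 10→11
i=25 'c': node 11→12  ** P1@[20:25]
i=26 'a': node 12→0 ·f
i=27 'e': node 0→0
i=28 'd': node 0→1
i=29 'b': node 1→2
i=30 'c': node 2→3
i=31 'c': node 3→4
i=32 'd': node 4→5

All matches (sorted): [[8,1],[17,0],[25,1]]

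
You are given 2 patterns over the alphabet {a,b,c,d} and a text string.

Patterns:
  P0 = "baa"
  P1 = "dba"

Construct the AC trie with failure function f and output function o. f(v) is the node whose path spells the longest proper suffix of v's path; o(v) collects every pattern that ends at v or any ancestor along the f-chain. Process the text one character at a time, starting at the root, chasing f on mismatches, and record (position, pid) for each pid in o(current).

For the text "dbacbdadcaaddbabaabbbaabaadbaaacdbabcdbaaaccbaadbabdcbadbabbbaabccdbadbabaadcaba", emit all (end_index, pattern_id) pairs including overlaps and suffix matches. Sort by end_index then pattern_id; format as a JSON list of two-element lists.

Build automaton:
Trie (insert patterns):
  n0 'ε': b→1 d→4
  n1 'b': a→2
  n2 'ba': a→3
  n3 'baa': ·  ←P0
  n4 'd': b→5
  n5 'db': a→6
  n6 'dba': ·  ←P1

BFS fail/out derivation:
  fail(1) 'b': from fail(0)=0 chase 'b': 0 ⇒ 0;  out=∅∪out(0)=∅
  fail(4) 'd': from fail(0)=0 chase 'd': 0 ⇒ 0;  out=∅∪out(0)=∅
  fail(2) 'ba': from fail(1)=0 chase 'a': 0 ⇒ 0;  out=∅∪out(0)=∅
  fail(5) 'db': from fail(4)=0 chase 'b': 0 ⇒ 1;  out=∅∪out(1)=∅
  fail(3) 'baa': from fail(2)=0 chase 'a': 0 ⇒ 0;  out={0}∪out(0)={0}
  fail(6) 'dba': from fail(5)=1 chase 'a': 1 ⇒ 2;  out={1}∪out(2)={1}

Run:
pos 0 'd': at 4
pos 1 'b': at 5
pos 2 'a': at 6  ** P1@[0:2]
pos 3 'c': at 0 (fail-walked)
pos 4 'b': at 1
pos 5 'd': at 4 (fail-walked)
pos 6 'a': at 0 (fail-walked)
pos 7 'd': at 4
pos 8 'c': at 0 (fail-walked)
pos 9 'a': at 0
pos 10 'a': at 0
pos 11 'd': at 4
pos 12 'd': at 4 (fail-walked)
pos 13 'b': at 5
pos 14 'a': at 6  ** P1@[12:14]
pos 15 'b': at 1 (fail-walked)
pos 16 'a': at 2
pos 17 'a': at 3  ** P0@[15:17]
pos 18 'b': at 1 (fail-walked)
pos 19 'b': at 1 (fail-walked)
pos 20 'b': at 1 (fail-walked)
pos 21 'a': at 2
pos 22 'a': at 3  ** P0@[20:22]
pos 23 'b': at 1 (fail-walked)
pos 24 'a': at 2
pos 25 'a': at 3  ** P0@[23:25]
pos 26 'd': at 4 (fail-walked)
pos 27 'b': at 5
pos 28 'a': at 6  ** P1@[26:28]
pos 29 'a': at 3 (fail-walked)  ** P0@[27:29]
pos 30 'a': at 0 (fail-walked)
pos 31 'c': at 0
pos 32 'd': at 4
pos 33 'b': at 5
pos 34 'a': at 6  ** P1@[32:34]
pos 35 'b': at 1 (fail-walked)
pos 36 'c': at 0 (fail-walked)
pos 37 'd': at 4
pos 38 'b': at 5
pos 39 'a': at 6  ** P1@[37:39]
pos 40 'a': at 3 (fail-walked)  ** P0@[38:40]
pos 41 'a': at 0 (fail-walked)
pos 42 'c': at 0
pos 43 'c': at 0
pos 44 'b': at 1
pos 45 'a': at 2
pos 46 'a': at 3  ** P0@[44:46]
pos 47 'd': at 4 (fail-walked)
pos 48 'b': at 5
pos 49 'a': at 6  ** P1@[47:49]
pos 50 'b': at 1 (fail-walked)
pos 51 'd': at 4 (fail-walked)
pos 52 'c': at 0 (fail-walked)
pos 53 'b': at 1
pos 54 'a': at 2
pos 55 'd': at 4 (fail-walked)
pos 56 'b': at 5
pos 57 'a': at 6  ** P1@[55:57]
pos 58 'b': at 1 (fail-walked)
pos 59 'b': at 1 (fail-walked)
pos 60 'b': at 1 (fail-walked)
pos 61 'a': at 2
pos 62 'a': at 3  ** P0@[60:62]
pos 63 'b': at 1 (fail-walked)
pos 64 'c': at 0 (fail-walked)
pos 65 'c': at 0
pos 66 'd': at 4
pos 67 'b': at 5
pos 68 'a': at 6  ** P1@[66:68]
pos 69 'd': at 4 (fail-walked)
pos 70 'b': at 5
pos 71 'a': at 6  ** P1@[69:71]
pos 72 'b': at 1 (fail-walked)
pos 73 'a': at 2
pos 74 'a': at 3  ** P0@[72:74]
pos 75 'd': at 4 (fail-walked)
pos 76 'c': at 0 (fail-walked)
pos 77 'a': at 0
pos 78 'b': at 1
pos 79 'a': at 2

Result: [[2,1],[14,1],[17,0],[22,0],[25,0],[28,1],[29,0],[34,1],[39,1],[40,0],[46,0],[49,1],[57,1],[62,0],[68,1],[71,1],[74,0]]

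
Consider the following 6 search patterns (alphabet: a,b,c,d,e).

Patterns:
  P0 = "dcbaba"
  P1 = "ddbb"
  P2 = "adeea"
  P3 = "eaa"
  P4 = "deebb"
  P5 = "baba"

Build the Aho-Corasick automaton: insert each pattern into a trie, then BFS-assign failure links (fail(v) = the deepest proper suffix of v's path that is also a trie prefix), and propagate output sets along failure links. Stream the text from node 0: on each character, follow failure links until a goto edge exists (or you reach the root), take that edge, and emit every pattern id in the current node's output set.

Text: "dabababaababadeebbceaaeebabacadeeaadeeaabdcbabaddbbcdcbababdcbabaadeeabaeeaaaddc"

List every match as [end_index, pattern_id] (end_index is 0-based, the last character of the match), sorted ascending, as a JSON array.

Build automaton:
Trie (insert patterns):
  n0 'ε': a→10 b→22 d→1 e→15
  n1 'd': c→2 d→7 e→18
  n2 'dc': b→3
  n3 'dcb': a→4
  n4 'dcba': b→5
  n5 'dcbab': a→6
  n6 'dcbaba': ·  [P0 ends]
  n7 'dd': b→8
  n8 'ddb': b→9
  n9 'ddbb': ·  [P1 ends]
  n10 'a': d→11
  n11 'ad': e→12
  n12 'ade': e→13
  n13 'adee': a→14
  n14 'adeea': ·  [P2 ends]
  n15 'e': a→16
  n16 'ea': a→17
  n17 'eaa': ·  [P3 ends]
  n18 'de': e→19
  n19 'dee': b→20
  n20 'deeb': b→21
  n21 'deebb': ·  [P4 ends]
  n22 'b': a→23
  n23 'ba': b→24
  n24 'bab': a→25
  n25 'baba': ·  [P5 ends]

Failure links (BFS by depth):
  n1('d'): parent n0 fail=0; on 'd' 0 → fail=0;  out ∅∪∅=∅
  n10('a'): parent n0 fail=0; on 'a' 0 → fail=0;  out ∅∪∅=∅
  n15('e'): parent n0 fail=0; on 'e' 0 → fail=0;  out ∅∪∅=∅
  n22('b'): parent n0 fail=0; on 'b' 0 → fail=0;  out ∅∪∅=∅
  n2('dc'): parent n1 fail=0; on 'c' 0 → fail=0;  out ∅∪∅=∅
  n7('dd'): parent n1 fail=0; on 'd' 0 → fail=1;  out ∅∪∅=∅
  n11('ad'): parent n10 fail=0; on 'd' 0 → fail=1;  out ∅∪∅=∅
  n16('ea'): parent n15 fail=0; on 'a' 0 → fail=10;  out ∅∪∅=∅
  n18('de'): parent n1 fail=0; on 'e' 0 → fail=15;  out ∅∪∅=∅
  n23('ba'): parent n22 fail=0; on 'a' 0 → fail=10;  out ∅∪∅=∅
  n3('dcb'): parent n2 fail=0; on 'b' 0 → fail=22;  out ∅∪∅=∅
  n8('ddb'): parent n7 fail=1; on 'b' 1→0 → fail=22;  out ∅∪∅=∅
  n12('ade'): parent n11 fail=1; on 'e' 1 → fail=18;  out ∅∪∅=∅
  n17('eaa'): parent n16 fail=10; on 'a' 10→0 → fail=10;  out {3}∪∅={3}
  n19('dee'): parent n18 fail=15; on 'e' 15→0 → fail=15;  out ∅∪∅=∅
  n24('bab'): parent n23 fail=10; on 'b' 10→0 → fail=22;  out ∅∪∅=∅
  n4('dcba'): parent n3 fail=22; on 'a' 22 → fail=23;  out ∅∪∅=∅
  n9('ddbb'): parent n8 fail=22; on 'b' 22→0 → fail=22;  out {1}∪∅={1}
  n13('adee'): parent n12 fail=18; on 'e' 18 → fail=19;  out ∅∪∅=∅
  n20('deeb'): parent n19 fail=15; on 'b' 15→0 → fail=22;  out ∅∪∅=∅
  n25('baba'): parent n24 fail=22; on 'a' 22 → fail=23;  out {5}∪∅={5}
  n5('dcbab'): parent n4 fail=23; on 'b' 23 → fail=24;  out ∅∪∅=∅
  n14('adeea'): parent n13 fail=19; on 'a' 19→15 → fail=16;  out {2}∪∅={2}
  n21('deebb'): parent n20 fail=22; on 'b' 22→0 → fail=22;  out {4}∪∅={4}
  n6('dcbaba'): parent n5 fail=24; on 'a' 24 → fail=25;  out {0}∪{5}={0,5}

Scan:
pos 0 'd': at 1
pos 1 'a': at 10 (via fail)
pos 2 'b': at 22 (via fail)
pos 3 'a': at 23
pos 4 'b': at 24
pos 5 'a': at 25  → match P5@[2:5]
pos 6 'b': at 24 (via fail)
pos 7 'a': at 25  → match P5@[4:7]
pos 8 'a': at 10 (via fail)
pos 9 'b': at 22 (via fail)
pos 10 'a': at 23
pos 11 'b': at 24
pos 12 'a': at 25  → match P5@[9:12]
pos 13 'd': at 11 (via fail)
pos 14 'e': at 12
pos 15 'e': at 13
pos 16 'b': at 20 (via fail)
pos 17 'b': at 21  → match P4@[13:17]
pos 18 'c': at 0 (via fail)
pos 19 'e': at 15
pos 20 'a': at 16
pos 21 'a': at 17  → match P3@[19:21]
pos 22 'e': at 15 (via fail)
pos 23 'e': at 15 (via fail)
pos 24 'b': at 22 (via fail)
pos 25 'a': at 23
pos 26 'b': at 24
pos 27 'a': at 25  → match P5@[24:27]
pos 28 'c': at 0 (via fail)
pos 29 'a': at 10
pos 30 'd': at 11
pos 31 'e': at 12
pos 32 'e': at 13
pos 33 'a': at 14  → match P2@[29:33]
pos 34 'a': at 17 (via fail)  → match P3@[32:34]
pos 35 'd': at 11 (via fail)
pos 36 'e': at 12
pos 37 'e': at 13
pos 38 'a': at 14  → match P2@[34:38]
pos 39 'a': at 17 (via fail)  → match P3@[37:39]
pos 40 'b': at 22 (via fail)
pos 41 'd': at 1 (via fail)
pos 42 'c': at 2
pos 43 'b': at 3
pos 44 'a': at 4
pos 45 'b': at 5
pos 46 'a': at 6  → match P0@[41:46],P5@[43:46]
pos 47 'd': at 11 (via fail)
pos 48 'd': at 7 (via fail)
pos 49 'b': at 8
pos 50 'b': at 9  → match P1@[47:50]
pos 51 'c': at 0 (via fail)
pos 52 'd': at 1
pos 53 'c': at 2
pos 54 'b': at 3
pos 55 'a': at 4
pos 56 'b': at 5
pos 57 'a': at 6  → match P0@[52:57],P5@[54:57]
pos 58 'b': at 24 (via fail)
pos 59 'd': at 1 (via fail)
pos 60 'c': at 2
pos 61 'b': at 3
pos 62 'a': at 4
pos 63 'b': at 5
pos 64 'a': at 6  → match P0@[59:64],P5@[61:64]
pos 65 'a': at 10 (via fail)
pos 66 'd': at 11
pos 67 'e': at 12
pos 68 'e': at 13
pos 69 'a': at 14  → match P2@[65:69]
pos 70 'b': at 22 (via fail)
pos 71 'a': at 23
pos 72 'e': at 15 (via fail)
pos 73 'e': at 15 (via fail)
pos 74 'a': at 16
pos 75 'a': at 17  → match P3@[73:75]
pos 76 'a': at 10 (via fail)
pos 77 'd': at 11
pos 78 'd': at 7 (via fail)
pos 79 'c': at 2 (via fail)

All matches (sorted): [[5,5],[7,5],[12,5],[17,4],[21,3],[27,5],[33,2],[34,3],[38,2],[39,3],[46,0],[46,5],[50,1],[57,0],[57,5],[64,0],[64,5],[69,2],[75,3]]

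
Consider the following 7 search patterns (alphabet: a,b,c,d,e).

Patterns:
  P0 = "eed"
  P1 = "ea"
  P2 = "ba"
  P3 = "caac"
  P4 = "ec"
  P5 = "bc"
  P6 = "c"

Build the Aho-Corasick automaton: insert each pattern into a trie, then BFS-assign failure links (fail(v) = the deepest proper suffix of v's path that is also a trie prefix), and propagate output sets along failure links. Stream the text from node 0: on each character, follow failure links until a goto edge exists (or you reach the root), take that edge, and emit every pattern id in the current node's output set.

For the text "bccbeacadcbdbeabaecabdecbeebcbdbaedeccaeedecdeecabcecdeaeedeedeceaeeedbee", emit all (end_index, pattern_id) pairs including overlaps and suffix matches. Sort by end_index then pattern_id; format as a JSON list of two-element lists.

Build:
Trie nodes:
  0='ε' goto b→5 c→7 e→1
  1='e' goto a→4 c→11 e→2
  2='ee' goto d→3
  3='eed' goto ·  [P0 ends]
  4='ea' goto ·  [P1 ends]
  5='b' goto a→6 c→12
  6='ba' goto ·  [P2 ends]
  7='c' goto a→8  [P6 ends]
  8='ca' goto a→9
  9='caa' goto c→10
  10='caac' goto ·  [P3 ends]
  11='ec' goto ·  [P4 ends]
  12='bc' goto ·  [P5 ends]

BFS fail/out derivation:
  fail(1) 'e': from fail(0)=0 chase 'e': 0 ⇒ 0;  out=∅∪out(0)=∅
  fail(5) 'b': from fail(0)=0 chase 'b': 0 ⇒ 0;  out=∅∪out(0)=∅
  fail(7) 'c': from fail(0)=0 chase 'c': 0 ⇒ 0;  out={6}∪out(0)={6}
  fail(2) 'ee': from fail(1)=0 chase 'e': 0 ⇒ 1;  out=∅∪out(1)=∅
  fail(4) 'ea': from fail(1)=0 chase 'a': 0 ⇒ 0;  out={1}∪out(0)={1}
  fail(6) 'ba': from fail(5)=0 chase 'a': 0 ⇒ 0;  out={2}∪out(0)={2}
  fail(8) 'ca': from fail(7)=0 chase 'a': 0 ⇒ 0;  out=∅∪out(0)=∅
  fail(11) 'ec': from fail(1)=0 chase 'c': 0 ⇒ 7;  out={4}∪out(7)={4,6}
  fail(12) 'bc': from fail(5)=0 chase 'c': 0 ⇒ 7;  out={5}∪out(7)={5,6}
  fail(3) 'eed': from fail(2)=1 chase 'd': 1→0 ⇒ 0;  out={0}∪out(0)={0}
  fail(9) 'caa': from fail(8)=0 chase 'a': 0 ⇒ 0;  out=∅∪out(0)=∅
  fail(10) 'caac': from fail(9)=0 chase 'c': 0 ⇒ 7;  out={3}∪out(7)={3,6}

Text stream:
i=0 'b': node 0→5
i=1 'c': node 5→12  ** P5@[0:1],P6@[1:1]
i=2 'c': node 12→7 ·f  ** P6@[2:2]
i=3 'b': node 7→5 ·f
i=4 'e': node 5→1 ·f
i=5 'a': node 1→4  ** P1@[4:5]
i=6 'c': node 4→7 ·f  ** P6@[6:6]
i=7 'a': node 7→8
i=8 'd': node 8→0 ·f
i=9 'c': node 0→7  ** P6@[9:9]
i=10 'b': node 7→5 ·f
i=11 'd': node 5→0 ·f
i=12 'b': node 0→5
i=13 'e': node 5→1 ·f
i=14 'a': node 1→4  ** P1@[13:14]
i=15 'b': node 4→5 ·f
i=16 'a': node 5→6  ** P2@[15:16]
i=17 'e': node 6→1 ·f
i=18 'c': node 1→11  ** P4@[17:18],P6@[18:18]
i=19 'a': node 11→8 ·f
i=20 'b': node 8→5 ·f
i=21 'd': node 5→0 ·f
i=22 'e': node 0→1
i=23 'c': node 1→11  ** P4@[22:23],P6@[23:23]
i=24 'b': node 11→5 ·f
i=25 'e': node 5→1 ·f
i=26 'e': node 1→2
i=27 'b': node 2→5 ·f
i=28 'c': node 5→12  ** P5@[27:28],P6@[28:28]
i=29 'b': node 12→5 ·f
i=30 'd': node 5→0 ·f
i=31 'b': node 0→5
i=32 'a': node 5→6  ** P2@[31:32]
i=33 'e': node 6→1 ·f
i=34 'd': node 1→0 ·f
i=35 'e': node 0→1
i=36 'c': node 1→11  ** P4@[35:36],P6@[36:36]
i=37 'c': node 11→7 ·f  ** P6@[37:37]
i=38 'a': node 7→8
i=39 'e': node 8→1 ·f
i=40 'e': node 1→2
i=41 'd': node 2→3  ** P0@[39:41]
i=42 'e': node 3→1 ·f
i=43 'c': node 1→11  ** P4@[42:43],P6@[43:43]
i=44 'd': node 11→0 ·f
i=45 'e': node 0→1
i=46 'e': node 1→2
i=47 'c': node 2→11 ·f  ** P4@[46:47],P6@[47:47]
i=48 'a': node 11→8 ·f
i=49 'b': node 8→5 ·f
i=50 'c': node 5→12  ** P5@[49:50],P6@[50:50]
i=51 'e': node 12→1 ·f
i=52 'c': node 1→11  ** P4@[51:52],P6@[52:52]
i=53 'd': node 11→0 ·f
i=54 'e': node 0→1
i=55 'a': node 1→4  ** P1@[54:55]
i=56 'e': node 4→1 ·f
i=57 'e': node 1→2
i=58 'd': node 2→3  ** P0@[56:58]
i=59 'e': node 3→1 ·f
i=60 'e': node 1→2
i=61 'd': node 2→3  ** P0@[59:61]
i=62 'e': node 3→1 ·f
i=63 'c': node 1→11  ** P4@[62:63],P6@[63:63]
i=64 'e': node 11→1 ·f
i=65 'a': node 1→4  ** P1@[64:65]
i=66 'e': node 4→1 ·f
i=67 'e': node 1→2
i=68 'e': node 2→2 ·f
i=69 'd': node 2→3  ** P0@[67:69]
i=70 'b': node 3→5 ·f
i=71 'e': node 5→1 ·f
i=72 'e': node 1→2

All matches (sorted): [[1,5],[1,6],[2,6],[5,1],[6,6],[9,6],[14,1],[16,2],[18,4],[18,6],[23,4],[23,6],[28,5],[28,6],[32,2],[36,4],[36,6],[37,6],[41,0],[43,4],[43,6],[47,4],[47,6],[50,5],[50,6],[52,4],[52,6],[55,1],[58,0],[61,0],[63,4],[63,6],[65,1],[69,0]]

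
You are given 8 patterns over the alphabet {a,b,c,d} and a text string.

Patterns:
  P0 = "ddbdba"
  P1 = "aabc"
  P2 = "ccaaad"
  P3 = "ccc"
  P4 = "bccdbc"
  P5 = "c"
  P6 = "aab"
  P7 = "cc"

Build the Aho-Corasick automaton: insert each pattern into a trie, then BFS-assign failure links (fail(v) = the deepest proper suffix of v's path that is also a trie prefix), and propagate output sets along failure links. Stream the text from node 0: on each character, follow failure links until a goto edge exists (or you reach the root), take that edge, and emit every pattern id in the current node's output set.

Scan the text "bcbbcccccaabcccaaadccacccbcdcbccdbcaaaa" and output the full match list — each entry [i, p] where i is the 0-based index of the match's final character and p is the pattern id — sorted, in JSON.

Build automaton:
Trie (insert patterns):
  0='ε' goto a→7 b→18 c→11 d→1
  1='d' goto d→2
  2='dd' goto b→3
  3='ddb' goto d→4
  4='ddbd' goto b→5
  5='ddbdb' goto a→6
  6='ddbdba' goto ·  [P0 ends]
  7='a' goto a→8
  8='aa' goto b→9
  9='aab' goto c→10  [P6 ends]
  10='aabc' goto ·  [P1 ends]
  11='c' goto c→12  [P5 ends]
  12='cc' goto a→13 c→17  [P7 ends]
  13='cca' goto a→14
  14='ccaa' goto a→15
  15='ccaaa' goto d→16
  16='ccaaad' goto ·  [P2 ends]
  17='ccc' goto ·  [P3 ends]
  18='b' goto c→19
  19='bc' goto c→20
  20='bcc' goto d→21
  21='bccd' goto b→22
  22='bccdb' goto c→23
  23='bccdbc' goto ·  [P4 ends]

Failure links (BFS by depth):
  fail(1) 'd': from fail(0)=0 chase 'd': 0 ⇒ 0;  out=∅∪out(0)=∅
  fail(7) 'a': from fail(0)=0 chase 'a': 0 ⇒ 0;  out=∅∪out(0)=∅
  fail(11) 'c': from fail(0)=0 chase 'c': 0 ⇒ 0;  out={5}∪out(0)={5}
  fail(18) 'b': from fail(0)=0 chase 'b': 0 ⇒ 0;  out=∅∪out(0)=∅
  fail(2) 'dd': from fail(1)=0 chase 'd': 0 ⇒ 1;  out=∅∪out(1)=∅
  fail(8) 'aa': from fail(7)=0 chase 'a': 0 ⇒ 7;  out=∅∪out(7)=∅
  fail(12) 'cc': from fail(11)=0 chase 'c': 0 ⇒ 11;  out={7}∪out(11)={5,7}
  fail(19) 'bc': from fail(18)=0 chase 'c': 0 ⇒ 11;  out=∅∪out(11)={5}
  fail(3) 'ddb': from fail(2)=1 chase 'b': 1→0 ⇒ 18;  out=∅∪out(18)=∅
  fail(9) 'aab': from fail(8)=7 chase 'b': 7→0 ⇒ 18;  out={6}∪out(18)={6}
  fail(13) 'cca': from fail(12)=11 chase 'a': 11→0 ⇒ 7;  out=∅∪out(7)=∅
  fail(17) 'ccc': from fail(12)=11 chase 'c': 11 ⇒ 12;  out={3}∪out(12)={3,5,7}
  fail(20) 'bcc': from fail(19)=11 chase 'c': 11 ⇒ 12;  out=∅∪out(12)={5,7}
  fail(4) 'ddbd': from fail(3)=18 chase 'd': 18→0 ⇒ 1;  out=∅∪out(1)=∅
  fail(10) 'aabc': from fail(9)=18 chase 'c': 18 ⇒ 19;  out={1}∪out(19)={1,5}
  fail(14) 'ccaa': from fail(13)=7 chase 'a': 7 ⇒ 8;  out=∅∪out(8)=∅
  fail(21) 'bccd': from fail(20)=12 chase 'd': 12→11→0 ⇒ 1;  out=∅∪out(1)=∅
  fail(5) 'ddbdb': from fail(4)=1 chase 'b': 1→0 ⇒ 18;  out=∅∪out(18)=∅
  fail(15) 'ccaaa': from fail(14)=8 chase 'a': 8→7 ⇒ 8;  out=∅∪out(8)=∅
  fail(22) 'bccdb': from fail(21)=1 chase 'b': 1→0 ⇒ 18;  out=∅∪out(18)=∅
  fail(6) 'ddbdba': from fail(5)=18 chase 'a': 18→0 ⇒ 7;  out={0}∪out(7)={0}
  fail(16) 'ccaaad': from fail(15)=8 chase 'd': 8→7→0 ⇒ 1;  out={2}∪out(1)={2}
  fail(23) 'bccdbc': from fail(22)=18 chase 'c': 18 ⇒ 19;  out={4}∪out(19)={4,5}

Text stream:
i=0 'b': node 0→18
i=1 'c': node 18→19  → match P5@[1:1]
i=2 'b': node 19→18 ·f
i=3 'b': node 18→18 ·f
i=4 'c': node 18→19  → match P5@[4:4]
i=5 'c': node 19→20  → match P5@[5:5],P7@[4:5]
i=6 'c': node 20→17 ·f  → match P3@[4:6],P5@[6:6],P7@[5:6]
i=7 'c': node 17→17 ·f  → match P3@[5:7],P5@[7:7],P7@[6:7]
i=8 'c': node 17→17 ·f  → match P3@[6:8],P5@[8:8],P7@[7:8]
i=9 'a': node 17→13 ·f
i=10 'a': node 13→14
i=11 'b': node 14→9 ·f  → match P6@[9:11]
i=12 'c': node 9→10  → match P1@[9:12],P5@[12:12]
i=13 'c': node 10→20 ·f  → match P5@[13:13],P7@[12:13]
i=14 'c': node 20→17 ·f  → match P3@[12:14],P5@[14:14],P7@[13:14]
i=15 'a': node 17→13 ·f
i=16 'a': node 13→14
i=17 'a': node 14→15
i=18 'd': node 15→16  → match P2@[13:18]
i=19 'c': node 16→11 ·f  → match P5@[19:19]
i=20 'c': node 11→12  → match P5@[20:20],P7@[19:20]
i=21 'a': node 12→13
i=22 'c': node 13→11 ·f  → match P5@[22:22]
i=23 'c': node 11→12  → match P5@[23:23],P7@[22:23]
i=24 'c': node 12→17  → match P3@[22:24],P5@[24:24],P7@[23:24]
i=25 'b': node 17→18 ·f
i=26 'c': node 18→19  → match P5@[26:26]
i=27 'd': node 19→1 ·f
i=28 'c': node 1→11 ·f  → match P5@[28:28]
i=29 'b': node 11→18 ·f
i=30 'c': node 18→19  → match P5@[30:30]
i=31 'c': node 19→20  → match P5@[31:31],P7@[30:31]
i=32 'd': node 20→21
i=33 'b': node 21→22
i=34 'c': node 22→23  → match P4@[29:34],P5@[34:34]
i=35 'a': node 23→7 ·f
i=36 'a': node 7→8
i=37 'a': node 8→8 ·f
i=38 'a': node 8→8 ·f

Matches: [[1,5],[4,5],[5,5],[5,7],[6,3],[6,5],[6,7],[7,3],[7,5],[7,7],[8,3],[8,5],[8,7],[11,6],[12,1],[12,5],[13,5],[13,7],[14,3],[14,5],[14,7],[18,2],[19,5],[20,5],[20,7],[22,5],[23,5],[23,7],[24,3],[24,5],[24,7],[26,5],[28,5],[30,5],[31,5],[31,7],[34,4],[34,5]]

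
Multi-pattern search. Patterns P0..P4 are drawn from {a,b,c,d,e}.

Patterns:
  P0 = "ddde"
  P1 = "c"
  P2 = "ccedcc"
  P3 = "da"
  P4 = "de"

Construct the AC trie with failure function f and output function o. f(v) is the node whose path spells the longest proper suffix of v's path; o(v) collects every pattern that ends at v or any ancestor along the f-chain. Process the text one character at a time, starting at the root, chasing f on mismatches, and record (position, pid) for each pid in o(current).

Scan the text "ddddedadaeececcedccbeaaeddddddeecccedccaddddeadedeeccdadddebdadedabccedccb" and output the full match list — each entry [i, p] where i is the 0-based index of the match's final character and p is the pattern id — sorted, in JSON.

Build:
Trie (insert patterns):
  0='ε' goto c→5 d→1
  1='d' goto a→11 d→2 e→12
  2='dd' goto d→3
  3='ddd' goto e→4
  4='ddde' goto ·  [P0 ends]
  5='c' goto c→6  [P1 ends]
  6='cc' goto e→7
  7='cce' goto d→8
  8='cced' goto c→9
  9='ccedc' goto c→10
  10='ccedcc' goto ·  [P2 ends]
  11='da' goto ·  [P3 ends]
  12='de' goto ·  [P4 ends]

BFS fail/out derivation:
  n1('d'): parent n0 fail=0; on 'd' 0 → fail=0;  out ∅∪∅=∅
  n5('c'): parent n0 fail=0; on 'c' 0 → fail=0;  out {1}∪∅={1}
  n2('dd'): parent n1 fail=0; on 'd' 0 → fail=1;  out ∅∪∅=∅
  n6('cc'): parent n5 fail=0; on 'c' 0 → fail=5;  out ∅∪{1}={1}
  n11('da'): parent n1 fail=0; on 'a' 0 → fail=0;  out {3}∪∅={3}
  n12('de'): parent n1 fail=0; on 'e' 0 → fail=0;  out {4}∪∅={4}
  n3('ddd'): parent n2 fail=1; on 'd' 1 → fail=2;  out ∅∪∅=∅
  n7('cce'): parent n6 fail=5; on 'e' 5→0 → fail=0;  out ∅∪∅=∅
  n4('ddde'): parent n3 fail=2; on 'e' 2→1 → fail=12;  out {0}∪{4}={0,4}
  n8('cced'): parent n7 fail=0; on 'd' 0 → fail=1;  out ∅∪∅=∅
  n9('ccedc'): parent n8 fail=1; on 'c' 1→0 → fail=5;  out ∅∪{1}={1}
  n10('ccedcc'): parent n9 fail=5; on 'c' 5 → fail=6;  out {2}∪{1}={1,2}

Text stream:
pos 0 'd': at 1
pos 1 'd': at 2
pos 2 'd': at 3
pos 3 'd': at 3 (fail-walked)
pos 4 'e': at 4  emit P0@[1:4],P4@[3:4]
pos 5 'd': at 1 (fail-walked)
pos 6 'a': at 11  emit P3@[5:6]
pos 7 'd': at 1 (fail-walked)
pos 8 'a': at 11  emit P3@[7:8]
pos 9 'e': at 0 (fail-walked)
pos 10 'e': at 0
pos 11 'c': at 5  emit P1@[11:11]
pos 12 'e': at 0 (fail-walked)
pos 13 'c': at 5  emit P1@[13:13]
pos 14 'c': at 6  emit P1@[14:14]
pos 15 'e': at 7
pos 16 'd': at 8
pos 17 'c': at 9  emit P1@[17:17]
pos 18 'c': at 10  emit P1@[18:18],P2@[13:18]
pos 19 'b': at 0 (fail-walked)
pos 20 'e': at 0
pos 21 'a': at 0
pos 22 'a': at 0
pos 23 'e': at 0
pos 24 'd': at 1
pos 25 'd': at 2
pos 26 'd': at 3
pos 27 'd': at 3 (fail-walked)
pos 28 'd': at 3 (fail-walked)
pos 29 'd': at 3 (fail-walked)
pos 30 'e': at 4  emit P0@[27:30],P4@[29:30]
pos 31 'e': at 0 (fail-walked)
pos 32 'c': at 5  emit P1@[32:32]
pos 33 'c': at 6  emit P1@[33:33]
pos 34 'c': at 6 (fail-walked)  emit P1@[34:34]
pos 35 'e': at 7
pos 36 'd': at 8
pos 37 'c': at 9  emit P1@[37:37]
pos 38 'c': at 10  emit P1@[38:38],P2@[33:38]
pos 39 'a': at 0 (fail-walked)
pos 40 'd': at 1
pos 41 'd': at 2
pos 42 'd': at 3
pos 43 'd': at 3 (fail-walked)
pos 44 'e': at 4  emit P0@[41:44],P4@[43:44]
pos 45 'a': at 0 (fail-walked)
pos 46 'd': at 1
pos 47 'e': at 12  emit P4@[46:47]
pos 48 'd': at 1 (fail-walked)
pos 49 'e': at 12  emit P4@[48:49]
pos 50 'e': at 0 (fail-walked)
pos 51 'c': at 5  emit P1@[51:51]
pos 52 'c': at 6  emit P1@[52:52]
pos 53 'd': at 1 (fail-walked)
pos 54 'a': at 11  emit P3@[53:54]
pos 55 'd': at 1 (fail-walked)
pos 56 'd': at 2
pos 57 'd': at 3
pos 58 'e': at 4  emit P0@[55:58],P4@[57:58]
pos 59 'b': at 0 (fail-walked)
pos 60 'd': at 1
pos 61 'a': at 11  emit P3@[60:61]
pos 62 'd': at 1 (fail-walked)
pos 63 'e': at 12  emit P4@[62:63]
pos 64 'd': at 1 (fail-walked)
pos 65 'a': at 11  emit P3@[64:65]
pos 66 'b': at 0 (fail-walked)
pos 67 'c': at 5  emit P1@[67:67]
pos 68 'c': at 6  emit P1@[68:68]
pos 69 'e': at 7
pos 70 'd': at 8
pos 71 'c': at 9  emit P1@[71:71]
pos 72 'c': at 10  emit P1@[72:72],P2@[67:72]
pos 73 'b': at 0 (fail-walked)

All matches (sorted): [[4,0],[4,4],[6,3],[8,3],[11,1],[13,1],[14,1],[17,1],[18,1],[18,2],[30,0],[30,4],[32,1],[33,1],[34,1],[37,1],[38,1],[38,2],[44,0],[44,4],[47,4],[49,4],[51,1],[52,1],[54,3],[58,0],[58,4],[61,3],[63,4],[65,3],[67,1],[68,1],[71,1],[72,1],[72,2]]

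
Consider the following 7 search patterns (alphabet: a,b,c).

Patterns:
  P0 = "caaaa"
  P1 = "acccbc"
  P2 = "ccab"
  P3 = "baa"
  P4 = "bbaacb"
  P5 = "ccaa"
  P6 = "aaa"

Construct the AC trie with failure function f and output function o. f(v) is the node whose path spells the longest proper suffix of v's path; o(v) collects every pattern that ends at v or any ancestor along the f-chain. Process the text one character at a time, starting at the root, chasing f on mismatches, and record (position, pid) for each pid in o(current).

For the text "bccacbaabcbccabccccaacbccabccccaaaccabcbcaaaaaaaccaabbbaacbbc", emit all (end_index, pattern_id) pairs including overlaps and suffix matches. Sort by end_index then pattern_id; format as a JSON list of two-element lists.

Construct AC machine:
Trie (insert patterns):
  n0 'ε': a→6 b→15 c→1
  n1 'c': a→2 c→12
  n2 'ca': a→3
  n3 'caa': a→4
  n4 'caaa': a→5
  n5 'caaaa': ·  [P0 ends]
  n6 'a': a→24 c→7
  n7 'ac': c→8
  n8 'acc': c→9
  n9 'accc': b→10
  n10 'acccb': c→11
  n11 'acccbc': ·  [P1 ends]
  n12 'cc': a→13
  n13 'cca': a→23 b→14
  n14 'ccab': ·  [P2 ends]
  n15 'b': a→16 b→18
  n16 'ba': a→17
  n17 'baa': ·  [P3 ends]
  n18 'bb': a→19
  n19 'bba': a→20
  n20 'bbaa': c→21
  n21 'bbaac': b→22
  n22 'bbaacb': ·  [P4 ends]
  n23 'ccaa': ·  [P5 ends]
  n24 'aa': a→25
  n25 'aaa': ·  [P6 ends]

Failure links (BFS by depth):
  n1('c'): parent n0 fail=0; on 'c' 0 → fail=0;  out ∅∪∅=∅
  n6('a'): parent n0 fail=0; on 'a' 0 → fail=0;  out ∅∪∅=∅
  n15('b'): parent n0 fail=0; on 'b' 0 → fail=0;  out ∅∪∅=∅
  n2('ca'): parent n1 fail=0; on 'a' 0 → fail=6;  out ∅∪∅=∅
  n7('ac'): parent n6 fail=0; on 'c' 0 → fail=1;  out ∅∪∅=∅
  n12('cc'): parent n1 fail=0; on 'c' 0 → fail=1;  out ∅∪∅=∅
  n16('ba'): parent n15 fail=0; on 'a' 0 → fail=6;  out ∅∪∅=∅
  n18('bb'): parent n15 fail=0; on 'b' 0 → fail=15;  out ∅∪∅=∅
  n24('aa'): parent n6 fail=0; on 'a' 0 → fail=6;  out ∅∪∅=∅
  n3('caa'): parent n2 fail=6; on 'a' 6 → fail=24;  out ∅∪∅=∅
  n8('acc'): parent n7 fail=1; on 'c' 1 → fail=12;  out ∅∪∅=∅
  n13('cca'): parent n12 fail=1; on 'a' 1 → fail=2;  out ∅∪∅=∅
  n17('baa'): parent n16 fail=6; on 'a' 6 → fail=24;  out {3}∪∅={3}
  n19('bba'): parent n18 fail=15; on 'a' 15 → fail=16;  out ∅∪∅=∅
  n25('aaa'): parent n24 fail=6; on 'a' 6 → fail=24;  out {6}∪∅={6}
  n4('caaa'): parent n3 fail=24; on 'a' 24 → fail=25;  out ∅∪{6}={6}
  n9('accc'): parent n8 fail=12; on 'c' 12→1 → fail=12;  out ∅∪∅=∅
  n14('ccab'): parent n13 fail=2; on 'b' 2→6→0 → fail=15;  out {2}∪∅={2}
  n20('bbaa'): parent n19 fail=16; on 'a' 16 → fail=17;  out ∅∪{3}={3}
  n23('ccaa'): parent n13 fail=2; on 'a' 2 → fail=3;  out {5}∪∅={5}
  n5('caaaa'): parent n4 fail=25; on 'a' 25→24 → fail=25;  out {0}∪{6}={0,6}
  n10('acccb'): parent n9 fail=12; on 'b' 12→1→0 → fail=15;  out ∅∪∅=∅
  n21('bbaac'): parent n20 fail=17; on 'c' 17→24→6 → fail=7;  out ∅∪∅=∅
  n11('acccbc'): parent n10 fail=15; on 'c' 15→0 → fail=1;  out {1}∪∅={1}
  n22('bbaacb'): parent n21 fail=7; on 'b' 7→1→0 → fail=15;  out {4}∪∅={4}

Run:
pos 0 'b': at 15
pos 1 'c': at 1 (via fail)
pos 2 'c': at 12
pos 3 'a': at 13
pos 4 'c': at 7 (via fail)
pos 5 'b': at 15 (via fail)
pos 6 'a': at 16
pos 7 'a': at 17  ** P3@[5:7]
pos 8 'b': at 15 (via fail)
pos 9 'c': at 1 (via fail)
pos 10 'b': at 15 (via fail)
pos 11 'c': at 1 (via fail)
pos 12 'c': at 12
pos 13 'a': at 13
pos 14 'b': at 14  ** P2@[11:14]
pos 15 'c': at 1 (via fail)
pos 16 'c': at 12
pos 17 'c': at 12 (via fail)
pos 18 'c': at 12 (via fail)
pos 19 'a': at 13
pos 20 'a': at 23  ** P5@[17:20]
pos 21 'c': at 7 (via fail)
pos 22 'b': at 15 (via fail)
pos 23 'c': at 1 (via fail)
pos 24 'c': at 12
pos 25 'a': at 13
pos 26 'b': at 14  ** P2@[23:26]
pos 27 'c': at 1 (via fail)
pos 28 'c': at 12
pos 29 'c': at 12 (via fail)
pos 30 'c': at 12 (via fail)
pos 31 'a': at 13
pos 32 'a': at 23  ** P5@[29:32]
pos 33 'a': at 4 (via fail)  ** P6@[31:33]
pos 34 'c': at 7 (via fail)
pos 35 'c': at 8
pos 36 'a': at 13 (via fail)
pos 37 'b': at 14  ** P2@[34:37]
pos 38 'c': at 1 (via fail)
pos 39 'b': at 15 (via fail)
pos 40 'c': at 1 (via fail)
pos 41 'a': at 2
pos 42 'a': at 3
pos 43 'a': at 4  ** P6@[41:43]
pos 44 'a': at 5  ** P0@[40:44],P6@[42:44]
pos 45 'a': at 25 (via fail)  ** P6@[43:45]
pos 46 'a': at 25 (via fail)  ** P6@[44:46]
pos 47 'a': at 25 (via fail)  ** P6@[45:47]
pos 48 'c': at 7 (via fail)
pos 49 'c': at 8
pos 50 'a': at 13 (via fail)
pos 51 'a': at 23  ** P5@[48:51]
pos 52 'b': at 15 (via fail)
pos 53 'b': at 18
pos 54 'b': at 18 (via fail)
pos 55 'a': at 19
pos 56 'a': at 20  ** P3@[54:56]
pos 57 'c': at 21
pos 58 'b': at 22  ** P4@[53:58]
pos 59 'b': at 18 (via fail)
pos 60 'c': at 1 (via fail)

Result: [[7,3],[14,2],[20,5],[26,2],[32,5],[33,6],[37,2],[43,6],[44,0],[44,6],[45,6],[46,6],[47,6],[51,5],[56,3],[58,4]]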